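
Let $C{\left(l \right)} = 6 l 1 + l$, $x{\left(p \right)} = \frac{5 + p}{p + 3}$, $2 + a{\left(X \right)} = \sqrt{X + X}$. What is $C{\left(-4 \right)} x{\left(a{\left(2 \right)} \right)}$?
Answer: $- \frac{140}{3} \approx -46.667$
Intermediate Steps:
$a{\left(X \right)} = -2 + \sqrt{2} \sqrt{X}$ ($a{\left(X \right)} = -2 + \sqrt{X + X} = -2 + \sqrt{2 X} = -2 + \sqrt{2} \sqrt{X}$)
$x{\left(p \right)} = \frac{5 + p}{3 + p}$
$C{\left(l \right)} = 7 l$ ($C{\left(l \right)} = 6 l + l = 7 l$)
$C{\left(-4 \right)} x{\left(a{\left(2 \right)} \right)} = 7 \left(-4\right) \frac{5 - \left(2 - \sqrt{2} \sqrt{2}\right)}{3 - \left(2 - \sqrt{2} \sqrt{2}\right)} = - 28 \frac{5 + \left(-2 + 2\right)}{3 + \left(-2 + 2\right)} = - 28 \frac{5 + 0}{3 + 0} = - 28 \cdot \frac{1}{3} \cdot 5 = \left(-28\right) \frac{5}{3} = - \frac{140}{3}$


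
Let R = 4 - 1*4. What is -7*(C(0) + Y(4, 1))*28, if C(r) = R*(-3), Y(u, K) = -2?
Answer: 392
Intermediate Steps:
R = 0 (R = 4 - 4 = 0)
C(r) = 0 (C(r) = 0*(-3) = 0)
-7*(C(0) + Y(4, 1))*28 = -7*(0 - 2)*28 = -7*(-2)*28 = 14*28 = 392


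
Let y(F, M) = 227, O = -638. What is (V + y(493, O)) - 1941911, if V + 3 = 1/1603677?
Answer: -3113838783098/1603677 ≈ -1.9417e+6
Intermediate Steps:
V = -4811030/1603677 (V = -3 + 1/1603677 = -4811030/1603677 ≈ -3.0000)
(V + y(493, O)) - 1941911 = (-4811030/1603677 + 227) - 1941911 = 359223649/1603677 - 1941911 = -3113838783098/1603677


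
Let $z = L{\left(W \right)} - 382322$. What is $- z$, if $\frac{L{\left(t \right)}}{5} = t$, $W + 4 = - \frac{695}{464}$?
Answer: $\frac{177410163}{464} \approx 3.8235 \cdot 10^{5}$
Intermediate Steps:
$W = - \frac{2551}{464}$ ($W = -4 - \frac{695}{464} = - \frac{2551}{464} \approx -5.4978$)
$L{\left(t \right)} = 5 t$
$z = - \frac{177410163}{464}$ ($z = 5 \left(- \frac{2551}{464}\right) - 382322 = - \frac{12755}{464} - 382322 = - \frac{177410163}{464} \approx -3.8235 \cdot 10^{5}$)
$- z = \left(-1\right) \left(- \frac{177410163}{464}\right) = \frac{177410163}{464}$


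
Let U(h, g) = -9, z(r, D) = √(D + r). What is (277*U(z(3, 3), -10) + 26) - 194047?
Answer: -196514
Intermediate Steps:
(277*U(z(3, 3), -10) + 26) - 194047 = (277*(-9) + 26) - 194047 = (-2493 + 26) - 194047 = -2467 - 194047 = -196514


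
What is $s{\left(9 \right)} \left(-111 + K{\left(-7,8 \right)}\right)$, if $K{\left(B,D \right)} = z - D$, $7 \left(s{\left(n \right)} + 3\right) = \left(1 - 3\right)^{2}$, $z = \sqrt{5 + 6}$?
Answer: $289 - \frac{17 \sqrt{11}}{7} \approx 280.95$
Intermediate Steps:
$z = \sqrt{11} \approx 3.3166$
$s{\left(n \right)} = - \frac{17}{7}$ ($s{\left(n \right)} = -3 + \frac{\left(1 - 3\right)^{2}}{7} = -3 + \frac{\left(-2\right)^{2}}{7} = -3 + \frac{1}{7} \cdot 4 = -3 + \frac{4}{7} = - \frac{17}{7}$)
$K{\left(B,D \right)} = \sqrt{11} - D$
$s{\left(9 \right)} \left(-111 + K{\left(-7,8 \right)}\right) = - \frac{17 \left(-111 + \left(\sqrt{11} - 8\right)\right)}{7} = - \frac{17 \left(-111 - \left(8 - \sqrt{11}\right)\right)}{7} = - \frac{17 \left(-119 + \sqrt{11}\right)}{7} = 289 - \frac{17 \sqrt{11}}{7}$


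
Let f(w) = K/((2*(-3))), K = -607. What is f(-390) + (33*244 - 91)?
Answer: 48373/6 ≈ 8062.2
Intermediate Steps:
f(w) = 607/6 (f(w) = -607/(2*(-3)) = -607/(-6) = -607*(-⅙) = 607/6)
f(-390) + (33*244 - 91) = 607/6 + (33*244 - 91) = 607/6 + (8052 - 91) = 607/6 + 7961 = 48373/6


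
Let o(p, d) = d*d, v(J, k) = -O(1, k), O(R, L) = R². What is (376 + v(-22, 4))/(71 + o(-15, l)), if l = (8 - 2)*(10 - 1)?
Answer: 375/2987 ≈ 0.12554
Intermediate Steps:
v(J, k) = -1 (v(J, k) = -1*1² = -1*1 = -1)
l = 54 (l = 6*9 = 54)
o(p, d) = d²
(376 + v(-22, 4))/(71 + o(-15, l)) = (376 - 1)/(71 + 54²) = 375/(71 + 2916) = 375/2987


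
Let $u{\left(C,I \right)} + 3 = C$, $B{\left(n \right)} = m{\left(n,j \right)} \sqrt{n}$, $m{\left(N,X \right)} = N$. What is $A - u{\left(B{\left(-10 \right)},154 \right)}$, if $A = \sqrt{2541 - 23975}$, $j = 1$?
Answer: $3 + i \sqrt{21434} + 10 i \sqrt{10} \approx 3.0 + 178.03 i$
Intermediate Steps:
$B{\left(n \right)} = n^{\frac{3}{2}}$ ($B{\left(n \right)} = n \sqrt{n} = n^{\frac{3}{2}}$)
$u{\left(C,I \right)} = -3 + C$
$A = i \sqrt{21434}$ ($A = \sqrt{-21434} = i \sqrt{21434} \approx 146.4 i$)
$A - u{\left(B{\left(-10 \right)},154 \right)} = i \sqrt{21434} - \left(-3 + \left(-10\right)^{\frac{3}{2}}\right) = i \sqrt{21434} - \left(-3 - 10 i \sqrt{10}\right) = i \sqrt{21434} + \left(3 + 10 i \sqrt{10}\right) = 3 + i \sqrt{21434} + 10 i \sqrt{10}$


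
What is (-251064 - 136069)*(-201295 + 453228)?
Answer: -97531578089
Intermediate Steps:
(-251064 - 136069)*(-201295 + 453228) = -387133*251933 = -97531578089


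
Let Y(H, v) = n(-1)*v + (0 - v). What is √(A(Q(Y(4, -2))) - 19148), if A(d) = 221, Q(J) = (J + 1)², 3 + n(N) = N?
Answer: 3*I*√2103 ≈ 137.58*I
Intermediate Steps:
n(N) = -3 + N
Y(H, v) = -5*v (Y(H, v) = (-3 - 1)*v + (0 - v) = -4*v - v = -5*v)
Q(J) = (1 + J)²
√(A(Q(Y(4, -2))) - 19148) = √(221 - 19148) = √(-18927) = 3*I*√2103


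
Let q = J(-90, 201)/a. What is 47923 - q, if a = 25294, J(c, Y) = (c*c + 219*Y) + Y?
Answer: 606056021/12647 ≈ 47921.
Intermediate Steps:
J(c, Y) = c² + 220*Y (J(c, Y) = (c² + 219*Y) + Y = c² + 220*Y)
q = 26160/12647 (q = ((-90)² + 220*201)/25294 = (8100 + 44220)*(1/25294) = 52320*(1/25294) = 26160/12647 ≈ 2.0685)
47923 - q = 47923 - 1*26160/12647 = 47923 - 26160/12647 = 606056021/12647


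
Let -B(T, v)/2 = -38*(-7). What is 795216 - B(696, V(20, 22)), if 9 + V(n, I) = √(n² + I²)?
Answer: 795748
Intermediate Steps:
V(n, I) = -9 + √(I² + n²) (V(n, I) = -9 + √(n² + I²) = -9 + √(I² + n²))
B(T, v) = -532 (B(T, v) = -(-76)*(-7) = -2*266 = -532)
795216 - B(696, V(20, 22)) = 795216 - 1*(-532) = 795216 + 532 = 795748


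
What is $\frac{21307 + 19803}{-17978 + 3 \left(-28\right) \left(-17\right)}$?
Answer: $- \frac{4111}{1655} \approx -2.484$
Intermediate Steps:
$\frac{21307 + 19803}{-17978 + 3 \left(-28\right) \left(-17\right)} = \frac{41110}{-17978 - -1428} = \frac{41110}{-17978 + 1428} = \frac{41110}{-16550} = 41110 \left(- \frac{1}{16550}\right) = - \frac{4111}{1655}$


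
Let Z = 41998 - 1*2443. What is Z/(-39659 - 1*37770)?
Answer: -39555/77429 ≈ -0.51085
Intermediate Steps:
Z = 39555 (Z = 41998 - 2443 = 39555)
Z/(-39659 - 1*37770) = 39555/(-39659 - 1*37770) = 39555/(-39659 - 37770) = 39555/(-77429) = 39555*(-1/77429) = -39555/77429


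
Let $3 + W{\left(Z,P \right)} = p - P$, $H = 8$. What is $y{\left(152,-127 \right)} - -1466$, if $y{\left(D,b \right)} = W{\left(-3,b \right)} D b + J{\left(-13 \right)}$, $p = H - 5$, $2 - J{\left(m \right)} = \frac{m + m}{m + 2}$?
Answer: $- \frac{26951566}{11} \approx -2.4501 \cdot 10^{6}$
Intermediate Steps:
$J{\left(m \right)} = 2 - \frac{2 m}{2 + m}$ ($J{\left(m \right)} = 2 - \frac{m + m}{m + 2} = 2 - \frac{2 m}{2 + m}$)
$p = 3$ ($p = 8 - 5 = 3$)
$W{\left(Z,P \right)} = - P$ ($W{\left(Z,P \right)} = -3 - \left(-3 + P\right) = - P$)
$y{\left(D,b \right)} = - \frac{4}{11} - D b^{2}$ ($y{\left(D,b \right)} = - b D b + \frac{4}{2 - 13} = - D b b + \frac{4}{-11} = - D b^{2} + 4 \left(- \frac{1}{11}\right) = - D b^{2} - \frac{4}{11} = - \frac{4}{11} - D b^{2}$)
$y{\left(152,-127 \right)} - -1466 = \left(- \frac{4}{11} - 152 \left(-127\right)^{2}\right) - -1466 = \left(- \frac{4}{11} - 152 \cdot 16129\right) + 1466 = \left(- \frac{4}{11} - 2451608\right) + 1466 = - \frac{26967692}{11} + 1466 = - \frac{26951566}{11}$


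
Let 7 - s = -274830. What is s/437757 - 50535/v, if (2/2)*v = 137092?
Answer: 15555904009/60012982644 ≈ 0.25921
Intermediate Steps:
s = 274837 (s = 7 - 1*(-274830) = 7 + 274830 = 274837)
v = 137092
s/437757 - 50535/v = 274837/437757 - 50535/137092 = 15555904009/60012982644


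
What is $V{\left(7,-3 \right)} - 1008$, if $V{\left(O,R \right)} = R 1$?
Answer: $-1011$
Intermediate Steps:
$V{\left(O,R \right)} = R$
$V{\left(7,-3 \right)} - 1008 = -3 - 1008 = -1011$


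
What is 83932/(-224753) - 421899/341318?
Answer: -123470568323/76712244454 ≈ -1.6095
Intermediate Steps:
83932/(-224753) - 421899/341318 = 83932*(-1/224753) - 421899*1/341318 = -83932/224753 - 421899/341318 = -123470568323/76712244454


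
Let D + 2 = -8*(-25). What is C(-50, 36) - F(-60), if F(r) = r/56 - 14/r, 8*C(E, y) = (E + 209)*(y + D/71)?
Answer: 23014007/29820 ≈ 771.76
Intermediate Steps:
D = 198 (D = -2 - 8*(-25) = -2 + 200 = 198)
C(E, y) = (209 + E)*(198/71 + y)/8 (C(E, y) = ((E + 209)*(y + 198/71))/8 = ((209 + E)*(y + 198*(1/71)))/8 = ((209 + E)*(y + 198/71))/8 = ((209 + E)*(198/71 + y))/8 = (209 + E)*(198/71 + y)/8)
F(r) = -14/r + r/56 (F(r) = r*(1/56) - 14/r = r/56 - 14/r = -14/r + r/56)
C(-50, 36) - F(-60) = (20691/284 + (99/284)*(-50) + (209/8)*36 + (⅛)*(-50)*36) - (-14/(-60) + (1/56)*(-60)) = (20691/284 - 2475/142 + 1881/2 - 225) - (-14*(-1/60) - 15/14) = 218943/284 - (7/30 - 15/14) = 218943/284 - 1*(-88/105) = 218943/284 + 88/105 = 23014007/29820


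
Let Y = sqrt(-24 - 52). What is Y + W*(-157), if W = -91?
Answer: 14287 + 2*I*sqrt(19) ≈ 14287.0 + 8.7178*I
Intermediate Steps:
Y = 2*I*sqrt(19) (Y = sqrt(-76) = 2*I*sqrt(19) ≈ 8.7178*I)
Y + W*(-157) = 2*I*sqrt(19) - 91*(-157) = 2*I*sqrt(19) + 14287 = 14287 + 2*I*sqrt(19)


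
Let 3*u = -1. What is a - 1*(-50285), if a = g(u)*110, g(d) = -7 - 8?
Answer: 48635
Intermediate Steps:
u = -⅓ (u = (⅓)*(-1) = -⅓ ≈ -0.33333)
g(d) = -15
a = -1650 (a = -15*110 = -1650)
a - 1*(-50285) = -1650 - 1*(-50285) = -1650 + 50285 = 48635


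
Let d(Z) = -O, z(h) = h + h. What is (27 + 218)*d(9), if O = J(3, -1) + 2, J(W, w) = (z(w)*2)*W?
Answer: 2450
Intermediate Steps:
z(h) = 2*h
J(W, w) = 4*W*w (J(W, w) = ((2*w)*2)*W = (4*w)*W = 4*W*w)
O = -10 (O = 4*3*(-1) + 2 = -12 + 2 = -10)
d(Z) = 10 (d(Z) = -1*(-10) = 10)
(27 + 218)*d(9) = (27 + 218)*10 = 245*10 = 2450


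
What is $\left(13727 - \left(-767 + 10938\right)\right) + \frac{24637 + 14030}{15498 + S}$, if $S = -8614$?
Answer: $\frac{24518171}{6884} \approx 3561.6$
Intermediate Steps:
$\left(13727 - \left(-767 + 10938\right)\right) + \frac{24637 + 14030}{15498 + S} = \left(13727 - \left(-767 + 10938\right)\right) + \frac{24637 + 14030}{15498 - 8614} = \left(13727 - 10171\right) + \frac{38667}{6884} = \left(13727 - 10171\right) + 38667 \cdot \frac{1}{6884} = 3556 + \frac{38667}{6884} = \frac{24518171}{6884}$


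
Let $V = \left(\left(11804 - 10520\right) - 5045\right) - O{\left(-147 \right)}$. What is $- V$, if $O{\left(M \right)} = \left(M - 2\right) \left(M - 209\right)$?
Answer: $56805$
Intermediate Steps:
$O{\left(M \right)} = \left(-209 + M\right) \left(-2 + M\right)$ ($O{\left(M \right)} = \left(-2 + M\right) \left(-209 + M\right) = \left(-209 + M\right) \left(-2 + M\right)$)
$V = -56805$ ($V = \left(\left(11804 - 10520\right) - 5045\right) - \left(418 + \left(-147\right)^{2} - -31017\right) = \left(1284 - 5045\right) - \left(418 + 21609 + 31017\right) = -3761 - 53044 = -56805$)
$- V = \left(-1\right) \left(-56805\right) = 56805$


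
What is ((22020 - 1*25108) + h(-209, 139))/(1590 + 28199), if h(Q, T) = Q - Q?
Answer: -3088/29789 ≈ -0.10366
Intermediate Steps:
h(Q, T) = 0
((22020 - 1*25108) + h(-209, 139))/(1590 + 28199) = ((22020 - 1*25108) + 0)/(1590 + 28199) = ((22020 - 25108) + 0)/29789 = (-3088 + 0)*(1/29789) = -3088*1/29789 = -3088/29789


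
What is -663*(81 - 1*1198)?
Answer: 740571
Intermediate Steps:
-663*(81 - 1*1198) = -663*(81 - 1198) = -663*(-1117) = 740571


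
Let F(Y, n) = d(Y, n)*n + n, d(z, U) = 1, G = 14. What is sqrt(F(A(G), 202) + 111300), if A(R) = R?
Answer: 2*sqrt(27926) ≈ 334.22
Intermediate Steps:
F(Y, n) = 2*n (F(Y, n) = 1*n + n = n + n = 2*n)
sqrt(F(A(G), 202) + 111300) = sqrt(2*202 + 111300) = sqrt(404 + 111300) = sqrt(111704) = 2*sqrt(27926)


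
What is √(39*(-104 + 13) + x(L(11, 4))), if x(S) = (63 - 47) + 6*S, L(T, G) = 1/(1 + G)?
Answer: I*√88295/5 ≈ 59.429*I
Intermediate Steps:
x(S) = 16 + 6*S
√(39*(-104 + 13) + x(L(11, 4))) = √(39*(-104 + 13) + (16 + 6/(1 + 4))) = √(39*(-91) + (16 + 6/5)) = √(-3549 + (16 + 6*(⅕))) = √(-3549 + (16 + 6/5)) = √(-3549 + 86/5) = √(-17659/5) = I*√88295/5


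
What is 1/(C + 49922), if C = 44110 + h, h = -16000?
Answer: 1/78032 ≈ 1.2815e-5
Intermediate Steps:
C = 28110 (C = 44110 - 16000 = 28110)
1/(C + 49922) = 1/(28110 + 49922) = 1/78032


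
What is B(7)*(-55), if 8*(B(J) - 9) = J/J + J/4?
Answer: -16445/32 ≈ -513.91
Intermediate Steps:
B(J) = 73/8 + J/32 (B(J) = 9 + (J/J + J/4)/8 = 9 + (1 + J*(1/4))/8 = 9 + (1 + J/4)/8 = 9 + (1/8 + J/32) = 73/8 + J/32)
B(7)*(-55) = (73/8 + (1/32)*7)*(-55) = (73/8 + 7/32)*(-55) = (299/32)*(-55) = -16445/32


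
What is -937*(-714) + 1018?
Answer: 670036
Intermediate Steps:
-937*(-714) + 1018 = 669018 + 1018 = 670036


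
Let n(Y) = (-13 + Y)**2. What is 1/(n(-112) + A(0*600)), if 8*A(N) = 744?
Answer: 1/15718 ≈ 6.3621e-5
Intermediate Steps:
A(N) = 93 (A(N) = (1/8)*744 = 93)
1/(n(-112) + A(0*600)) = 1/((-13 - 112)**2 + 93) = 1/((-125)**2 + 93) = 1/(15625 + 93) = 1/15718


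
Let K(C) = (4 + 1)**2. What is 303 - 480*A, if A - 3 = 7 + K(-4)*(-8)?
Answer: 91503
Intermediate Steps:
K(C) = 25 (K(C) = 5**2 = 25)
A = -190 (A = 3 + (7 + 25*(-8)) = 3 + (7 - 200) = 3 - 193 = -190)
303 - 480*A = 303 - 480*(-190) = 303 + 91200 = 91503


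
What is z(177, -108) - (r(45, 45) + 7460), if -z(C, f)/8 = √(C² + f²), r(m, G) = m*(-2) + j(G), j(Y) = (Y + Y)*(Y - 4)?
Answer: -11060 - 24*√4777 ≈ -12719.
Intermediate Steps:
j(Y) = 2*Y*(-4 + Y) (j(Y) = (2*Y)*(-4 + Y) = 2*Y*(-4 + Y))
r(m, G) = -2*m + 2*G*(-4 + G) (r(m, G) = m*(-2) + 2*G*(-4 + G) = -2*m + 2*G*(-4 + G))
z(C, f) = -8*√(C² + f²)
z(177, -108) - (r(45, 45) + 7460) = -8*√(177² + (-108)²) - ((-2*45 + 2*45*(-4 + 45)) + 7460) = -8*√(31329 + 11664) - ((-90 + 2*45*41) + 7460) = -24*√4777 - ((-90 + 3690) + 7460) = -24*√4777 - (3600 + 7460) = -24*√4777 - 1*11060 = -24*√4777 - 11060 = -11060 - 24*√4777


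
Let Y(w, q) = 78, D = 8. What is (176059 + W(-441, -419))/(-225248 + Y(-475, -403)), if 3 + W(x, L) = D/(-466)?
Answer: -20510522/26232305 ≈ -0.78188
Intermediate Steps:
W(x, L) = -703/233 (W(x, L) = -3 + 8/(-466) = -3 + 8*(-1/466) = -3 - 4/233 = -703/233)
(176059 + W(-441, -419))/(-225248 + Y(-475, -403)) = (176059 - 703/233)/(-225248 + 78) = (41021044/233)/(-225170) = (41021044/233)*(-1/225170) = -20510522/26232305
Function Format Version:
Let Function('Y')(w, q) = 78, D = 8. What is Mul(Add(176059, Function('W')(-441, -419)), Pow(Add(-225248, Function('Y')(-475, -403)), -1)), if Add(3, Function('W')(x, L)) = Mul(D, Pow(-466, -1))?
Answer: Rational(-20510522, 26232305) ≈ -0.78188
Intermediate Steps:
Function('W')(x, L) = Rational(-703, 233) (Function('W')(x, L) = Add(-3, Mul(8, Pow(-466, -1))) = Add(-3, Mul(8, Rational(-1, 466))) = Add(-3, Rational(-4, 233)) = Rational(-703, 233))
Mul(Add(176059, Function('W')(-441, -419)), Pow(Add(-225248, Function('Y')(-475, -403)), -1)) = Mul(Add(176059, Rational(-703, 233)), Pow(Add(-225248, 78), -1)) = Mul(Rational(41021044, 233), Pow(-225170, -1)) = Mul(Rational(41021044, 233), Rational(-1, 225170)) = Rational(-20510522, 26232305)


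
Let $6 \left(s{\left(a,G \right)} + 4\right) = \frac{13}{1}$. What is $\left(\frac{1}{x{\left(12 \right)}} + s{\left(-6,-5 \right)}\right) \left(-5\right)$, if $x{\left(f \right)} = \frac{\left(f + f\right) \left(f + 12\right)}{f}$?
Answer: $\frac{145}{16} \approx 9.0625$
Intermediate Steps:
$s{\left(a,G \right)} = - \frac{11}{6}$ ($s{\left(a,G \right)} = -4 + \frac{13 \cdot 1^{-1}}{6} = -4 + \frac{13 \cdot 1}{6} = -4 + \frac{1}{6} \cdot 13 = -4 + \frac{13}{6} = - \frac{11}{6}$)
$x{\left(f \right)} = 24 + 2 f$ ($x{\left(f \right)} = \frac{2 f \left(12 + f\right)}{f} = 24 + 2 f$)
$\left(\frac{1}{x{\left(12 \right)}} + s{\left(-6,-5 \right)}\right) \left(-5\right) = \left(\frac{1}{24 + 2 \cdot 12} - \frac{11}{6}\right) \left(-5\right) = \left(\frac{1}{24 + 24} - \frac{11}{6}\right) \left(-5\right) = \left(\frac{1}{48} - \frac{11}{6}\right) \left(-5\right) = \left(- \frac{29}{16}\right) \left(-5\right) = \frac{145}{16}$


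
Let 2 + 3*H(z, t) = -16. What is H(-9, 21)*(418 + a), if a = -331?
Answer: -522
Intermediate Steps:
H(z, t) = -6 (H(z, t) = -⅔ + (⅓)*(-16) = -⅔ - 16/3 = -6)
H(-9, 21)*(418 + a) = -6*(418 - 331) = -6*87 = -522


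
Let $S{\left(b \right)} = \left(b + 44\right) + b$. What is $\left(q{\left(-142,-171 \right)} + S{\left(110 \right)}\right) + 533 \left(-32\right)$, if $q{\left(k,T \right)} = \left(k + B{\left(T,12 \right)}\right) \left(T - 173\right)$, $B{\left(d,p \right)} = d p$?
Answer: $737944$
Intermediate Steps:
$S{\left(b \right)} = 44 + 2 b$ ($S{\left(b \right)} = \left(44 + b\right) + b = 44 + 2 b$)
$q{\left(k,T \right)} = \left(-173 + T\right) \left(k + 12 T\right)$ ($q{\left(k,T \right)} = \left(k + T 12\right) \left(T - 173\right) = \left(k + 12 T\right) \left(-173 + T\right) = \left(-173 + T\right) \left(k + 12 T\right)$)
$\left(q{\left(-142,-171 \right)} + S{\left(110 \right)}\right) + 533 \left(-32\right) = \left(\left(\left(-2076\right) \left(-171\right) - -24566 + 12 \left(-171\right)^{2} - -24282\right) + \left(44 + 2 \cdot 110\right)\right) + 533 \left(-32\right) = \left(\left(354996 + 24566 + 12 \cdot 29241 + 24282\right) + \left(44 + 220\right)\right) - 17056 = \left(\left(354996 + 24566 + 350892 + 24282\right) + 264\right) - 17056 = \left(754736 + 264\right) - 17056 = 755000 - 17056 = 737944$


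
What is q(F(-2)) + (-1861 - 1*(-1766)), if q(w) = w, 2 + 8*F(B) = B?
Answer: -191/2 ≈ -95.500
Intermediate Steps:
F(B) = -¼ + B/8
q(F(-2)) + (-1861 - 1*(-1766)) = (-¼ + (⅛)*(-2)) + (-1861 - 1*(-1766)) = (-¼ - ¼) + (-1861 + 1766) = -½ - 95 = -191/2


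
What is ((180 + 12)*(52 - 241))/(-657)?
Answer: 4032/73 ≈ 55.233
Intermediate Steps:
((180 + 12)*(52 - 241))/(-657) = (192*(-189))*(-1/657) = -36288*(-1/657) = 4032/73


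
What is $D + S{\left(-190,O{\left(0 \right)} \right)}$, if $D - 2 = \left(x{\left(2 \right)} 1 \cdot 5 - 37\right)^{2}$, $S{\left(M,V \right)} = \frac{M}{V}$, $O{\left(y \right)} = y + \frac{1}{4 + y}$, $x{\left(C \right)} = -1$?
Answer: $1006$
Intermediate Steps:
$D = 1766$ ($D = 2 + \left(\left(-1\right) 1 \cdot 5 - 37\right)^{2} = 2 + \left(\left(-1\right) 5 - 37\right)^{2} = 2 + \left(-5 - 37\right)^{2} = 2 + \left(-42\right)^{2} = 2 + 1764 = 1766$)
$D + S{\left(-190,O{\left(0 \right)} \right)} = 1766 - \frac{190}{\frac{1}{4 + 0} \left(1 + 0^{2} + 4 \cdot 0\right)} = 1766 - \frac{190}{\frac{1}{4} \left(1 + 0 + 0\right)} = 1766 - \frac{190}{\frac{1}{4} \cdot 1} = 1766 - 190 \frac{1}{\frac{1}{4}} = 1766 - 760 = 1006$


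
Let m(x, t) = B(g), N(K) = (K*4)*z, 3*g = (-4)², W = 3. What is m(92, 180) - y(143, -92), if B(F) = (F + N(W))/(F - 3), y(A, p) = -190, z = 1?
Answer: 1382/7 ≈ 197.43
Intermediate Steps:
g = 16/3 (g = (⅓)*(-4)² = (⅓)*16 = 16/3 ≈ 5.3333)
N(K) = 4*K (N(K) = (K*4)*1 = (4*K)*1 = 4*K)
B(F) = (12 + F)/(-3 + F) (B(F) = (F + 4*3)/(F - 3) = (F + 12)/(-3 + F) = (12 + F)/(-3 + F))
m(x, t) = 52/7 (m(x, t) = (12 + 16/3)/(-3 + 16/3) = (52/3)/(7/3) = (3/7)*(52/3) = 52/7)
m(92, 180) - y(143, -92) = 52/7 - 1*(-190) = 52/7 + 190 = 1382/7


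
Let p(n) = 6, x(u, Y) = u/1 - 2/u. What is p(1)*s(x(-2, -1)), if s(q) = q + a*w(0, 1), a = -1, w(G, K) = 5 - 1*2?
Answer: -24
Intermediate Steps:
w(G, K) = 3 (w(G, K) = 5 - 2 = 3)
x(u, Y) = u - 2/u (x(u, Y) = u*1 - 2/u = u - 2/u)
s(q) = -3 + q (s(q) = q - 1*3 = q - 3 = -3 + q)
p(1)*s(x(-2, -1)) = 6*(-3 + (-2 - 2/(-2))) = 6*(-3 + (-2 - 2*(-½))) = 6*(-3 + (-2 + 1)) = 6*(-3 - 1) = 6*(-4) = -24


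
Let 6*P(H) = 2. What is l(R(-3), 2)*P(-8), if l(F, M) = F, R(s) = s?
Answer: -1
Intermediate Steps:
P(H) = ⅓ (P(H) = (⅙)*2 = ⅓)
l(R(-3), 2)*P(-8) = -3*⅓ = -1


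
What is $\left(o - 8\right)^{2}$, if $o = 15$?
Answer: $49$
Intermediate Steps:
$\left(o - 8\right)^{2} = \left(15 - 8\right)^{2} = 7^{2} = 49$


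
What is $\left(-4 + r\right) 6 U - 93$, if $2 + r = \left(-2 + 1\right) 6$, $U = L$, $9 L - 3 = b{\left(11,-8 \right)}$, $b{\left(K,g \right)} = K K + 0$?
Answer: $-1085$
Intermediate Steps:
$b{\left(K,g \right)} = K^{2}$ ($b{\left(K,g \right)} = K^{2} + 0 = K^{2}$)
$L = \frac{124}{9}$ ($L = \frac{1}{3} + \frac{11^{2}}{9} = \frac{1}{3} + \frac{1}{9} \cdot 121 = \frac{1}{3} + \frac{121}{9} = \frac{124}{9} \approx 13.778$)
$U = \frac{124}{9} \approx 13.778$
$r = -8$ ($r = -2 + \left(-2 + 1\right) 6 = -2 - 6 = -8$)
$\left(-4 + r\right) 6 U - 93 = \left(-4 - 8\right) 6 \cdot \frac{124}{9} - 93 = \left(-12\right) 6 \cdot \frac{124}{9} - 93 = \left(-72\right) \frac{124}{9} - 93 = -992 - 93 = -1085$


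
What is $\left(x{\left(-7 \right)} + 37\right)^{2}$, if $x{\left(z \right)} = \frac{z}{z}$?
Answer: $1444$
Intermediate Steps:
$x{\left(z \right)} = 1$
$\left(x{\left(-7 \right)} + 37\right)^{2} = \left(1 + 37\right)^{2} = 38^{2} = 1444$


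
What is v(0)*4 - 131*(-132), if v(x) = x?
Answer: 17292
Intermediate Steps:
v(0)*4 - 131*(-132) = 0*4 - 131*(-132) = 0 + 17292 = 17292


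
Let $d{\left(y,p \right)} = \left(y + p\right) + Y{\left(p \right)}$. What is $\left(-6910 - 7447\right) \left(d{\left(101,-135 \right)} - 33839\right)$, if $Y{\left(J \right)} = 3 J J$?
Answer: $-298654314$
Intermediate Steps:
$Y{\left(J \right)} = 3 J^{2}$
$d{\left(y,p \right)} = p + y + 3 p^{2}$ ($d{\left(y,p \right)} = \left(y + p\right) + 3 p^{2} = \left(p + y\right) + 3 p^{2} = p + y + 3 p^{2}$)
$\left(-6910 - 7447\right) \left(d{\left(101,-135 \right)} - 33839\right) = \left(-6910 - 7447\right) \left(\left(-135 + 101 + 3 \left(-135\right)^{2}\right) - 33839\right) = - 14357 \left(\left(-135 + 101 + 3 \cdot 18225\right) - 33839\right) = - 14357 \left(\left(-135 + 101 + 54675\right) - 33839\right) = - 14357 \left(54641 - 33839\right) = \left(-14357\right) 20802 = -298654314$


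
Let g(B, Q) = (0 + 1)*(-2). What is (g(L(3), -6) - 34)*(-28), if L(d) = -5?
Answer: 1008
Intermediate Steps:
g(B, Q) = -2 (g(B, Q) = 1*(-2) = -2)
(g(L(3), -6) - 34)*(-28) = (-2 - 34)*(-28) = -36*(-28) = 1008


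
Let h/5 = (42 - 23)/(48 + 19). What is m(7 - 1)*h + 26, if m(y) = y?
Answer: 2312/67 ≈ 34.507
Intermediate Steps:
h = 95/67 (h = 5*((42 - 23)/(48 + 19)) = 5*(19/67) = 95/67 ≈ 1.4179)
m(7 - 1)*h + 26 = (7 - 1)*(95/67) + 26 = 6*(95/67) + 26 = 570/67 + 26 = 2312/67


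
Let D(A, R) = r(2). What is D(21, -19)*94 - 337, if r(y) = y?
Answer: -149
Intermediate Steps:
D(A, R) = 2
D(21, -19)*94 - 337 = 2*94 - 337 = 188 - 337 = -149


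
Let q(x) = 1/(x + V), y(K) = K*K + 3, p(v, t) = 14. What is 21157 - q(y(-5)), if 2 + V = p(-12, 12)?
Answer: 846279/40 ≈ 21157.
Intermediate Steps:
V = 12 (V = -2 + 14 = 12)
y(K) = 3 + K² (y(K) = K² + 3 = 3 + K²)
q(x) = 1/(12 + x) (q(x) = 1/(x + 12) = 1/(12 + x))
21157 - q(y(-5)) = 21157 - 1/(12 + (3 + (-5)²)) = 21157 - 1/(12 + (3 + 25)) = 21157 - 1/(12 + 28) = 21157 - 1/40 = 846279/40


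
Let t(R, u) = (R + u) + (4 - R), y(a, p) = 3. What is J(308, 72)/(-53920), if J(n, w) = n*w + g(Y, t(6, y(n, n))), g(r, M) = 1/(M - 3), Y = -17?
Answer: -17741/43136 ≈ -0.41128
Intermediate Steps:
t(R, u) = 4 + u
g(r, M) = 1/(-3 + M)
J(n, w) = ¼ + n*w (J(n, w) = n*w + 1/(-3 + (4 + 3)) = n*w + 1/(-3 + 7) = n*w + 1/4 = n*w + ¼ = ¼ + n*w)
J(308, 72)/(-53920) = (¼ + 308*72)/(-53920) = (¼ + 22176)*(-1/53920) = (88705/4)*(-1/53920) = -17741/43136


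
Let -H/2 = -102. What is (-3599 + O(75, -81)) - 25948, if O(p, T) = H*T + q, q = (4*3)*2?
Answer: -46047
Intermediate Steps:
q = 24 (q = 12*2 = 24)
H = 204 (H = -2*(-102) = 204)
O(p, T) = 24 + 204*T (O(p, T) = 204*T + 24 = 24 + 204*T)
(-3599 + O(75, -81)) - 25948 = (-3599 + (24 + 204*(-81))) - 25948 = (-3599 + (24 - 16524)) - 25948 = (-3599 - 16500) - 25948 = -20099 - 25948 = -46047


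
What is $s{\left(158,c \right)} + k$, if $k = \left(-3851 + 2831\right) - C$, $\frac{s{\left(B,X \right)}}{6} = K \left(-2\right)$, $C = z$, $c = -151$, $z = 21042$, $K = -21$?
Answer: $-21810$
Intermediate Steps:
$C = 21042$
$s{\left(B,X \right)} = 252$ ($s{\left(B,X \right)} = 6 \left(\left(-21\right) \left(-2\right)\right) = 6 \cdot 42 = 252$)
$k = -22062$ ($k = \left(-3851 + 2831\right) - 21042 = -1020 - 21042 = -22062$)
$s{\left(158,c \right)} + k = 252 - 22062 = -21810$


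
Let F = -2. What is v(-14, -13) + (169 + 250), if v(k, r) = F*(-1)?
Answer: 421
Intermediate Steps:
v(k, r) = 2 (v(k, r) = -2*(-1) = 2)
v(-14, -13) + (169 + 250) = 2 + (169 + 250) = 2 + 419 = 421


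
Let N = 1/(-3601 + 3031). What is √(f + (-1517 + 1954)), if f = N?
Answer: √141980730/570 ≈ 20.905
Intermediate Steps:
N = -1/570 (N = 1/(-570) = -1/570 ≈ -0.0017544)
f = -1/570 ≈ -0.0017544
√(f + (-1517 + 1954)) = √(-1/570 + (-1517 + 1954)) = √(-1/570 + 437) = √(249089/570) = √141980730/570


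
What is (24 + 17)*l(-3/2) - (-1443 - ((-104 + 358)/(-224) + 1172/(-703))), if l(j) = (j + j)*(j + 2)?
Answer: 108553239/78736 ≈ 1378.7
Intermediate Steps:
l(j) = 2*j*(2 + j) (l(j) = (2*j)*(2 + j) = 2*j*(2 + j))
(24 + 17)*l(-3/2) - (-1443 - ((-104 + 358)/(-224) + 1172/(-703))) = (24 + 17)*(2*(-3/2)*(2 - 3/2)) - (-1443 - ((-104 + 358)/(-224) + 1172/(-703))) = 41*(2*(-3*½)*(2 - 3*½)) - (-1443 - (254*(-1/224) + 1172*(-1/703))) = 41*(2*(-3/2)*(2 - 3/2)) - (-1443 - (-127/112 - 1172/703)) = 41*(2*(-3/2)*(½)) - (-1443 - 1*(-220545/78736)) = 41*(-3/2) - (-1443 + 220545/78736) = -123/2 - 1*(-113395503/78736) = -123/2 + 113395503/78736 = 108553239/78736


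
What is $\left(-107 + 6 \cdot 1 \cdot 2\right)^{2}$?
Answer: $9025$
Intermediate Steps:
$\left(-107 + 6 \cdot 1 \cdot 2\right)^{2} = \left(-107 + 6 \cdot 2\right)^{2} = \left(-107 + 12\right)^{2} = \left(-95\right)^{2} = 9025$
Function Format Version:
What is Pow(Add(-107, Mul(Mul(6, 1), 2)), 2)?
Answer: 9025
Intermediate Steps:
Pow(Add(-107, Mul(Mul(6, 1), 2)), 2) = Pow(Add(-107, Mul(6, 2)), 2) = Pow(Add(-107, 12), 2) = Pow(-95, 2) = 9025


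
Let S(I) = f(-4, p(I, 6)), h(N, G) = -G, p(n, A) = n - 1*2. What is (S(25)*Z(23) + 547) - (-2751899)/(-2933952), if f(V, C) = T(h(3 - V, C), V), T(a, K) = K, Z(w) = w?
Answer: 1332196261/2933952 ≈ 454.06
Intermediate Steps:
p(n, A) = -2 + n (p(n, A) = n - 2 = -2 + n)
f(V, C) = V
S(I) = -4
(S(25)*Z(23) + 547) - (-2751899)/(-2933952) = (-4*23 + 547) - (-2751899)/(-2933952) = (-92 + 547) - (-2751899)*(-1)/2933952 = 455 - 1*2751899/2933952 = 455 - 2751899/2933952 = 1332196261/2933952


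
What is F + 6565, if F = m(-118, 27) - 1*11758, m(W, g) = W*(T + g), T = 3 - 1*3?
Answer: -8379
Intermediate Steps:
T = 0 (T = 3 - 3 = 0)
m(W, g) = W*g (m(W, g) = W*(0 + g) = W*g)
F = -14944 (F = -118*27 - 1*11758 = -3186 - 11758 = -14944)
F + 6565 = -14944 + 6565 = -8379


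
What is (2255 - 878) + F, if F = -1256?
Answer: 121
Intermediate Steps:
(2255 - 878) + F = (2255 - 878) - 1256 = 1377 - 1256 = 121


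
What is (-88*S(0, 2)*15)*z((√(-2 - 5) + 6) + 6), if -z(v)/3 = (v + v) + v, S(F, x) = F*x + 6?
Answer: 855360 + 71280*I*√7 ≈ 8.5536e+5 + 1.8859e+5*I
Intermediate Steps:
S(F, x) = 6 + F*x
z(v) = -9*v (z(v) = -3*((v + v) + v) = -3*(2*v + v) = -9*v)
(-88*S(0, 2)*15)*z((√(-2 - 5) + 6) + 6) = (-88*(6 + 0*2)*15)*(-9*((√(-2 - 5) + 6) + 6)) = (-88*(6 + 0)*15)*(-9*((√(-7) + 6) + 6)) = (-528*15)*(-9*((I*√7 + 6) + 6)) = (-88*90)*(-9*((6 + I*√7) + 6)) = -(-71280)*(12 + I*√7) = -7920*(-108 - 9*I*√7) = 855360 + 71280*I*√7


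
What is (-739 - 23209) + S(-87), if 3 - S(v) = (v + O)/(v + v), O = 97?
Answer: -2083210/87 ≈ -23945.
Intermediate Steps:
S(v) = 3 - (97 + v)/(2*v) (S(v) = 3 - (v + 97)/(v + v) = 3 - (97 + v)/(2*v))
(-739 - 23209) + S(-87) = (-739 - 23209) + (½)*(-97 + 5*(-87))/(-87) = -23948 + (½)*(-1/87)*(-97 - 435) = -23948 + (½)*(-1/87)*(-532) = -23948 + 266/87 = -2083210/87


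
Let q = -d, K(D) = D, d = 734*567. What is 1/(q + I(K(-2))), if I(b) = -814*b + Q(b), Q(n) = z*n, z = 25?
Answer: -1/414600 ≈ -2.4120e-6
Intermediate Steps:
d = 416178
q = -416178 (q = -1*416178 = -416178)
Q(n) = 25*n
I(b) = -789*b (I(b) = -814*b + 25*b = -789*b)
1/(q + I(K(-2))) = 1/(-416178 - 789*(-2)) = 1/(-416178 + 1578) = 1/(-414600) = -1/414600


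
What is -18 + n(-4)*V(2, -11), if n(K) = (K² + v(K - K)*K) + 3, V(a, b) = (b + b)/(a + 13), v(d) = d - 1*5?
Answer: -376/5 ≈ -75.200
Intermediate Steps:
v(d) = -5 + d (v(d) = d - 5 = -5 + d)
V(a, b) = 2*b/(13 + a) (V(a, b) = (2*b)/(13 + a) = 2*b/(13 + a))
n(K) = 3 + K² - 5*K (n(K) = (K² + (-5 + (K - K))*K) + 3 = (K² + (-5 + 0)*K) + 3 = (K² - 5*K) + 3 = 3 + K² - 5*K)
-18 + n(-4)*V(2, -11) = -18 + (3 + (-4)² - 5*(-4))*(2*(-11)/(13 + 2)) = -18 + (3 + 16 + 20)*(2*(-11)/15) = -18 + 39*(2*(-11)*(1/15)) = -18 + 39*(-22/15) = -18 - 286/5 = -376/5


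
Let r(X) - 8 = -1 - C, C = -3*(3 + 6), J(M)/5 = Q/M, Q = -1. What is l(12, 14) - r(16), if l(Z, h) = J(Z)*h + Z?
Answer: -167/6 ≈ -27.833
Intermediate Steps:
J(M) = -5/M (J(M) = 5*(-1/M) = -5/M)
C = -27 (C = -3*9 = -27)
l(Z, h) = Z - 5*h/Z (l(Z, h) = (-5/Z)*h + Z = -5*h/Z + Z = Z - 5*h/Z)
r(X) = 34 (r(X) = 8 + (-1 - 1*(-27)) = 8 + (-1 + 27) = 8 + 26 = 34)
l(12, 14) - r(16) = (12 - 5*14/12) - 1*34 = (12 - 5*14*1/12) - 34 = (12 - 35/6) - 34 = 37/6 - 34 = -167/6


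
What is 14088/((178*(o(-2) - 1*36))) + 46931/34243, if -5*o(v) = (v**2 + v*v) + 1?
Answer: -138870703/192000501 ≈ -0.72328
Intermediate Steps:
o(v) = -1/5 - 2*v**2/5 (o(v) = -((v**2 + v*v) + 1)/5 = -((v**2 + v**2) + 1)/5 = -(2*v**2 + 1)/5 = -(1 + 2*v**2)/5 = -1/5 - 2*v**2/5)
14088/((178*(o(-2) - 1*36))) + 46931/34243 = 14088/((178*((-1/5 - 2/5*(-2)**2) - 1*36))) + 46931/34243 = 14088/((178*((-1/5 - 2/5*4) - 36))) + 46931*(1/34243) = 14088/((178*((-1/5 - 8/5) - 36))) + 46931/34243 = 14088/((178*(-9/5 - 36))) + 46931/34243 = 14088/((178*(-189/5))) + 46931/34243 = 14088/(-33642/5) + 46931/34243 = 14088*(-5/33642) + 46931/34243 = -11740/5607 + 46931/34243 = -138870703/192000501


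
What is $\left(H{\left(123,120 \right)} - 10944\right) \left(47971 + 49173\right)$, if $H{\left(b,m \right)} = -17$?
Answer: $-1064795384$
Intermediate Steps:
$\left(H{\left(123,120 \right)} - 10944\right) \left(47971 + 49173\right) = \left(-17 - 10944\right) \left(47971 + 49173\right) = \left(-10961\right) 97144 = -1064795384$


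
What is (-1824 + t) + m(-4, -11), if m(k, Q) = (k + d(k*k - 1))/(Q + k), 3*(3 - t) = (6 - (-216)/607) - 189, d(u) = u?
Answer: -16032557/9105 ≈ -1760.9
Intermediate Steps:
t = 38776/607 (t = 3 - ((6 - (-216)/607) - 189)/3 = 3 - ((6 - 1*(-216/607)) - 189)/3 = 3 - ((6 + 216/607) - 189)/3 = 3 - (3858/607 - 189)/3 = 3 - ⅓*(-110865/607) = 3 + 36955/607 = 38776/607 ≈ 63.881)
m(k, Q) = (-1 + k + k²)/(Q + k) (m(k, Q) = (k + (k*k - 1))/(Q + k) = (k + (k² - 1))/(Q + k) = (k + (-1 + k²))/(Q + k) = (-1 + k + k²)/(Q + k))
(-1824 + t) + m(-4, -11) = (-1824 + 38776/607) + (-1 - 4 + (-4)²)/(-11 - 4) = -1068392/607 + (-1 - 4 + 16)/(-15) = -1068392/607 - 1/15*11 = -1068392/607 - 11/15 = -16032557/9105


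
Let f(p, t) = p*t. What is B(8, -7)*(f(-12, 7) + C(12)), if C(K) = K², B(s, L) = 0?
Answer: 0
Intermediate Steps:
B(8, -7)*(f(-12, 7) + C(12)) = 0*(-12*7 + 12²) = 0*(-84 + 144) = 0*60 = 0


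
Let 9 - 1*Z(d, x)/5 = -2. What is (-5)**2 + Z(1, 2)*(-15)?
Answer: -800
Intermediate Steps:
Z(d, x) = 55 (Z(d, x) = 45 - 5*(-2) = 45 + 10 = 55)
(-5)**2 + Z(1, 2)*(-15) = (-5)**2 + 55*(-15) = 25 - 825 = -800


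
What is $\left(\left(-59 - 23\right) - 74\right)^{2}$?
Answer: $24336$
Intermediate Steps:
$\left(\left(-59 - 23\right) - 74\right)^{2} = \left(-82 - 74\right)^{2} = \left(-156\right)^{2} = 24336$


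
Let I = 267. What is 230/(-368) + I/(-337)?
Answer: -3821/2696 ≈ -1.4173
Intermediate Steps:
230/(-368) + I/(-337) = 230/(-368) + 267/(-337) = 230*(-1/368) + 267*(-1/337) = -5/8 - 267/337 = -3821/2696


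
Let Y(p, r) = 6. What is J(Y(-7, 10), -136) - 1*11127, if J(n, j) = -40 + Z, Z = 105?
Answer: -11062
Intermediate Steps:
J(n, j) = 65 (J(n, j) = -40 + 105 = 65)
J(Y(-7, 10), -136) - 1*11127 = 65 - 1*11127 = 65 - 11127 = -11062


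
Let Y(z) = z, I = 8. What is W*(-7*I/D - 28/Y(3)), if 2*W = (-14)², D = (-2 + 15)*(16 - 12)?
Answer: -39788/39 ≈ -1020.2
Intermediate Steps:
D = 52 (D = 13*4 = 52)
W = 98 (W = (½)*(-14)² = (½)*196 = 98)
W*(-7*I/D - 28/Y(3)) = 98*(-7/(52/8) - 28/3) = 98*(-7/(52*(⅛)) - 28*⅓) = 98*(-7/13/2 - 28/3) = 98*(-7*2/13 - 28/3) = 98*(-14/13 - 28/3) = 98*(-406/39) = -39788/39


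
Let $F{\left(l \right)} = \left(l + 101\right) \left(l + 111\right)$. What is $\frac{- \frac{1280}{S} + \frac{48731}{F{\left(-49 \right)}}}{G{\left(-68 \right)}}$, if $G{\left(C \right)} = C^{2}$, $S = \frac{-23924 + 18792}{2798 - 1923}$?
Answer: $\frac{965241873}{19126676608} \approx 0.050466$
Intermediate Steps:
$F{\left(l \right)} = \left(101 + l\right) \left(111 + l\right)$
$S = - \frac{5132}{875} \approx -5.8651$
$\frac{- \frac{1280}{S} + \frac{48731}{F{\left(-49 \right)}}}{G{\left(-68 \right)}} = \frac{- \frac{1280}{- \frac{5132}{875}} + \frac{48731}{11211 + \left(-49\right)^{2} + 212 \left(-49\right)}}{\left(-68\right)^{2}} = \frac{\left(-1280\right) \left(- \frac{875}{5132}\right) + \frac{48731}{11211 + 2401 - 10388}}{4624} = \left(\frac{280000}{1283} + \frac{48731}{3224}\right) \frac{1}{4624} = \frac{965241873}{4136392} \cdot \frac{1}{4624} = \frac{965241873}{19126676608}$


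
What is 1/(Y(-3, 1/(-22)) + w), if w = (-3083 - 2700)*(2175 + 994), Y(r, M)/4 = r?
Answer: -1/18326339 ≈ -5.4566e-8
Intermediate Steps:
Y(r, M) = 4*r
w = -18326327 (w = -5783*3169 = -18326327)
1/(Y(-3, 1/(-22)) + w) = 1/(4*(-3) - 18326327) = 1/(-12 - 18326327) = 1/(-18326339) = -1/18326339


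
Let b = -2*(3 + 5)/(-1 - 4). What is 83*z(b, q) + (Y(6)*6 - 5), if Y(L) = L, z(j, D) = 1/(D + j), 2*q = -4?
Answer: 601/6 ≈ 100.17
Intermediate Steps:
q = -2 (q = (1/2)*(-4) = -2)
b = 16/5 (b = -16/(-5) = -16*(-1)/5 = -2*(-8/5) = 16/5 ≈ 3.2000)
83*z(b, q) + (Y(6)*6 - 5) = 83/(-2 + 16/5) + (6*6 - 5) = 83/(6/5) + (36 - 5) = 83*(5/6) + 31 = 415/6 + 31 = 601/6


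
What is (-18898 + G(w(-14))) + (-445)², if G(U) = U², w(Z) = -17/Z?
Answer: 35109181/196 ≈ 1.7913e+5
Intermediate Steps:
(-18898 + G(w(-14))) + (-445)² = (-18898 + (-17/(-14))²) + (-445)² = (-18898 + (-17*(-1/14))²) + 198025 = (-18898 + (17/14)²) + 198025 = (-18898 + 289/196) + 198025 = -3703719/196 + 198025 = 35109181/196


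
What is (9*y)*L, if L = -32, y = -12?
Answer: 3456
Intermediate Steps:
(9*y)*L = (9*(-12))*(-32) = -108*(-32) = 3456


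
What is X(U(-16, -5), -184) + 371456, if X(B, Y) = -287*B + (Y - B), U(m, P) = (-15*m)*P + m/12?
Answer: 717256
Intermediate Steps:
U(m, P) = m/12 - 15*P*m (U(m, P) = -15*P*m + m*(1/12) = -15*P*m + m/12 = m/12 - 15*P*m)
X(B, Y) = Y - 288*B
X(U(-16, -5), -184) + 371456 = (-184 - 24*(-16)*(1 - 180*(-5))) + 371456 = (-184 - 24*(-16)*(1 + 900)) + 371456 = (-184 - 24*(-16)*901) + 371456 = (-184 - 288*(-3604/3)) + 371456 = (-184 + 345984) + 371456 = 345800 + 371456 = 717256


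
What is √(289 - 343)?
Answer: 3*I*√6 ≈ 7.3485*I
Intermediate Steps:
√(289 - 343) = √(-54) = 3*I*√6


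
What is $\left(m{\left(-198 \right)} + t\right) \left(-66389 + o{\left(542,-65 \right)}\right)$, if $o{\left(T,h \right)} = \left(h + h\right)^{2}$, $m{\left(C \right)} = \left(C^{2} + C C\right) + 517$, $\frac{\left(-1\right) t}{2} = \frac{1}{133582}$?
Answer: $- \frac{260880257586586}{66791} \approx -3.9059 \cdot 10^{9}$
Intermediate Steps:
$t = - \frac{1}{66791}$ ($t = - \frac{2}{133582} = \left(-2\right) \frac{1}{133582} = - \frac{1}{66791} \approx -1.4972 \cdot 10^{-5}$)
$m{\left(C \right)} = 517 + 2 C^{2}$ ($m{\left(C \right)} = \left(C^{2} + C^{2}\right) + 517 = 2 C^{2} + 517 = 517 + 2 C^{2}$)
$o{\left(T,h \right)} = 4 h^{2}$ ($o{\left(T,h \right)} = \left(2 h\right)^{2} = 4 h^{2}$)
$\left(m{\left(-198 \right)} + t\right) \left(-66389 + o{\left(542,-65 \right)}\right) = \left(\left(517 + 2 \left(-198\right)^{2}\right) - \frac{1}{66791}\right) \left(-66389 + 4 \left(-65\right)^{2}\right) = \left(\left(517 + 2 \cdot 39204\right) - \frac{1}{66791}\right) \left(-66389 + 4 \cdot 4225\right) = \left(\left(517 + 78408\right) - \frac{1}{66791}\right) \left(-66389 + 16900\right) = \left(78925 - \frac{1}{66791}\right) \left(-49489\right) = \frac{5271479674}{66791} \left(-49489\right) = - \frac{260880257586586}{66791}$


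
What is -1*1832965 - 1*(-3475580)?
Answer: 1642615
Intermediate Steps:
-1*1832965 - 1*(-3475580) = -1832965 + 3475580 = 1642615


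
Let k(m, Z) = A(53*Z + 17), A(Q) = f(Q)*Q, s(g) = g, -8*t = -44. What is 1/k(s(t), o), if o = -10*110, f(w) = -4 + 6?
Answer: -1/116566 ≈ -8.5788e-6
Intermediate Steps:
t = 11/2 (t = -⅛*(-44) = 11/2 ≈ 5.5000)
f(w) = 2
A(Q) = 2*Q
o = -1100
k(m, Z) = 34 + 106*Z (k(m, Z) = 2*(53*Z + 17) = 2*(17 + 53*Z) = 34 + 106*Z)
1/k(s(t), o) = 1/(34 + 106*(-1100)) = 1/(34 - 116600) = 1/(-116566) = -1/116566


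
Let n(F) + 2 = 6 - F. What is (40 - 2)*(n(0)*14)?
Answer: 2128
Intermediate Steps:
n(F) = 4 - F (n(F) = -2 + (6 - F) = 4 - F)
(40 - 2)*(n(0)*14) = (40 - 2)*((4 - 1*0)*14) = 38*((4 + 0)*14) = 38*(4*14) = 38*56 = 2128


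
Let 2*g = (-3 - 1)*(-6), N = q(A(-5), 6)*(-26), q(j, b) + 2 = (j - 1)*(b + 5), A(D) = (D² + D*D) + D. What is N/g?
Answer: -3133/3 ≈ -1044.3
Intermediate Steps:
A(D) = D + 2*D² (A(D) = (D² + D²) + D = 2*D² + D = D + 2*D²)
q(j, b) = -2 + (-1 + j)*(5 + b) (q(j, b) = -2 + (j - 1)*(b + 5) = -2 + (-1 + j)*(5 + b))
N = -12532 (N = (-7 - 1*6 + 5*(-5*(1 + 2*(-5))) + 6*(-5*(1 + 2*(-5))))*(-26) = (-7 - 6 + 5*(-5*(1 - 10)) + 6*(-5*(1 - 10)))*(-26) = (-7 - 6 + 5*(-5*(-9)) + 6*(-5*(-9)))*(-26) = (-7 - 6 + 5*45 + 6*45)*(-26) = (-7 - 6 + 225 + 270)*(-26) = 482*(-26) = -12532)
g = 12 (g = ((-3 - 1)*(-6))/2 = (-4*(-6))/2 = (½)*24 = 12)
N/g = -12532/12 = -12532*1/12 = -3133/3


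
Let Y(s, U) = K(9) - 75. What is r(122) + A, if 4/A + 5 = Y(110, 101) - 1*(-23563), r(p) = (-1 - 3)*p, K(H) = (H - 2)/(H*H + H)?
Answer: -1031376416/2113477 ≈ -488.00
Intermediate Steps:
K(H) = (-2 + H)/(H + H**2) (K(H) = (-2 + H)/(H**2 + H) = (-2 + H)/(H + H**2))
Y(s, U) = -6743/90 (Y(s, U) = (-2 + 9)/(9*(1 + 9)) - 75 = (1/9)*7/10 - 75 = (1/9)*(1/10)*7 - 75 = 7/90 - 75 = -6743/90)
r(p) = -4*p
A = 360/2113477 (A = 4/(-5 + (-6743/90 - 1*(-23563))) = 4/(-5 + (-6743/90 + 23563)) = 4/(-5 + 2113927/90) = 4/(2113477/90) = 4*(90/2113477) = 360/2113477 ≈ 0.00017034)
r(122) + A = -4*122 + 360/2113477 = -488 + 360/2113477 = -1031376416/2113477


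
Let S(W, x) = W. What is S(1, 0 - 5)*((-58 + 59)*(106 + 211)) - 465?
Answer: -148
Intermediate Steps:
S(1, 0 - 5)*((-58 + 59)*(106 + 211)) - 465 = 1*((-58 + 59)*(106 + 211)) - 465 = 1*(1*317) - 465 = 1*317 - 465 = 317 - 465 = -148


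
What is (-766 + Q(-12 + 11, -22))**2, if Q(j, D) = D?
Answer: 620944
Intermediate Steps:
(-766 + Q(-12 + 11, -22))**2 = (-766 - 22)**2 = (-788)**2 = 620944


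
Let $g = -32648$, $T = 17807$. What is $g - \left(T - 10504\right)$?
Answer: $-39951$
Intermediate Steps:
$g - \left(T - 10504\right) = -32648 - \left(17807 - 10504\right) = -32648 - 7303 = -39951$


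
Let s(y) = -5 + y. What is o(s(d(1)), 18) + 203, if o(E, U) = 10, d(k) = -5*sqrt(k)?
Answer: 213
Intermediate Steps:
o(s(d(1)), 18) + 203 = 10 + 203 = 213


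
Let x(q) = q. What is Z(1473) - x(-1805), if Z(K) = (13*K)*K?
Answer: 28208282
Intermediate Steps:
Z(K) = 13*K²
Z(1473) - x(-1805) = 13*1473² - 1*(-1805) = 13*2169729 + 1805 = 28206477 + 1805 = 28208282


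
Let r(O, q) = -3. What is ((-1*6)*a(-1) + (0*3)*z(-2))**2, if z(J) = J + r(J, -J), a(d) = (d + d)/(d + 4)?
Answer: 16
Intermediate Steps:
a(d) = 2*d/(4 + d) (a(d) = (2*d)/(4 + d) = 2*d/(4 + d))
z(J) = -3 + J (z(J) = J - 3 = -3 + J)
((-1*6)*a(-1) + (0*3)*z(-2))**2 = ((-1*6)*(2*(-1)/(4 - 1)) + (0*3)*(-3 - 2))**2 = (-12*(-1)/3 + 0*(-5))**2 = (-12*(-1)/3 + 0)**2 = (-6*(-2/3) + 0)**2 = (4 + 0)**2 = 4**2 = 16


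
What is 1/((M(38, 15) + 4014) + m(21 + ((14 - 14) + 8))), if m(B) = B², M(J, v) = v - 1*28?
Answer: 1/4842 ≈ 0.00020653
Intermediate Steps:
M(J, v) = -28 + v (M(J, v) = v - 28 = -28 + v)
1/((M(38, 15) + 4014) + m(21 + ((14 - 14) + 8))) = 1/(((-28 + 15) + 4014) + (21 + ((14 - 14) + 8))²) = 1/((-13 + 4014) + (21 + (0 + 8))²) = 1/(4001 + (21 + 8)²) = 1/(4001 + 29²) = 1/(4001 + 841) = 1/4842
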